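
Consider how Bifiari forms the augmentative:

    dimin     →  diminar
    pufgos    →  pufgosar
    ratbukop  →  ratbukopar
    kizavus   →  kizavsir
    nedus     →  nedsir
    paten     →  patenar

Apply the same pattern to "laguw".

lagwir

nedus and pufgos both end in -s yet inflect differently (nedsir, pufgosar), so the final letter is not what conditions the rule; the last vowel is.
"laguw" has last vowel 'u'. The stems whose last vowel is 'u' (nedus → nedsir, kizavus → kizavsir) delete the last vowel and add -ir.
So laguw → lagwir.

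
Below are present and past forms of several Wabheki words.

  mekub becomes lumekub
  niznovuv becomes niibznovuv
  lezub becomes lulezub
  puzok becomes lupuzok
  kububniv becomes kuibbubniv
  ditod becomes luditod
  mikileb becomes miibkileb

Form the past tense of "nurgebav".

nuibrgebav

mikileb and mekub both end in -b yet inflect differently (miibkileb, lumekub), so the final letter is not what conditions the rule; the number of vowels is.
"nurgebav" has 3 vowels. The stems with 3 vowels (mikileb → miibkileb, niznovuv → niibznovuv, kububniv → kuibbubniv) insert -ib- after the first vowel.
The other pattern: stems with 2 vowels add the prefix lu-.
So nurgebav → nuibrgebav.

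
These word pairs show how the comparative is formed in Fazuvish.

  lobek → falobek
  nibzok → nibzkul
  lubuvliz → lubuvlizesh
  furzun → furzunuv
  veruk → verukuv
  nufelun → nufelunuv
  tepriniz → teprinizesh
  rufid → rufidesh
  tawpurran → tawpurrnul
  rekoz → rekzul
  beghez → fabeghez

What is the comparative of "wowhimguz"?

wowhimguzuv

"wowhimguz" has last vowel 'u'. The stems whose last vowel is 'u' (nufelun → nufelunuv, veruk → verukuv, furzun → furzunuv) add -uv.
So wowhimguz → wowhimguzuv.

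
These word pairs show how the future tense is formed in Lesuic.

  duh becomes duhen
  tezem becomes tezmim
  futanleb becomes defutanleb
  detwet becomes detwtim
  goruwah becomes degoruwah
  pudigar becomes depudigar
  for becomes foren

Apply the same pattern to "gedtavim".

"gedtavim" has 3 vowels. The stems with 3 vowels (pudigar → depudigar, goruwah → degoruwah, futanleb → defutanleb) add the prefix de-.
The other patterns: stems with 1 vowel add -en; stems with 2 vowels delete the last vowel and add -im.
So gedtavim → degedtavim.

degedtavim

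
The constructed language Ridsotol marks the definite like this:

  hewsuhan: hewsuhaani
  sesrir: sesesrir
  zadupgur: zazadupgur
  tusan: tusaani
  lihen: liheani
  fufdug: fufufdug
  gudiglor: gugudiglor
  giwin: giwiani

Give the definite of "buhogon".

"buhogon" ends in -n. The stems ending in -n (hewsuhan → hewsuhaani, giwin → giwiani, lihen → liheani) drop the final letter and add -ani.
So buhogon → buhogoani.

buhogoani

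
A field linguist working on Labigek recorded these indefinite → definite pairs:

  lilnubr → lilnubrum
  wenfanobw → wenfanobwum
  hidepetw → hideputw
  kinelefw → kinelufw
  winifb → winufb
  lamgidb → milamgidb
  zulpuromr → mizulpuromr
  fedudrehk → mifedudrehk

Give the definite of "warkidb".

miwarkidb

wenfanobw and hidepetw both end in -w yet inflect differently (wenfanobwum, hideputw), so the final letter is not what conditions the rule; the second-to-last letter is.
"warkidb" has second-to-last letter 'd'. The one such stem in the data (lamgidb → milamgidb) adds the prefix mi-, so the same rule applies.
So warkidb → miwarkidb.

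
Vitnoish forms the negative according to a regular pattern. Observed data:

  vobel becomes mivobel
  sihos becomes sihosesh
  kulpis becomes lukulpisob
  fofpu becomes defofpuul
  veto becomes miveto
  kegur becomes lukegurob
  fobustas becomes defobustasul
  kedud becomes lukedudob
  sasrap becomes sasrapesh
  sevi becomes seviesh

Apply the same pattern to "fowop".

kulpis and sihos both end in -s yet inflect differently (lukulpisob, sihosesh), so the final letter is not what conditions the rule; the first letter is.
"fowop" begins with f-. The stems beginning with f- (fobustas → defobustasul, fofpu → defofpuul) add de- … -ul around the stem.
The other patterns: stems beginning with k- add lu- … -ob around the stem; stems beginning with s- add -esh; stems beginning with v- add the prefix mi-.
So fowop → defowopul.

defowopul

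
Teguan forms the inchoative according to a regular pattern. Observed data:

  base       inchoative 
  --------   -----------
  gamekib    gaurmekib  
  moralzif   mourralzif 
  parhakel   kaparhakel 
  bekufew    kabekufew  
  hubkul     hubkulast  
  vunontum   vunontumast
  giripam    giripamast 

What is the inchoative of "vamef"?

kavamef

"vamef" has last vowel 'e'. The stems whose last vowel is 'e' (parhakel → kaparhakel, bekufew → kabekufew) add the prefix ka-.
The other patterns: stems whose last vowel is 'i' insert -ur- after the first vowel; stems whose last vowel is 'a' or 'u' add -ast.
So vamef → kavamef.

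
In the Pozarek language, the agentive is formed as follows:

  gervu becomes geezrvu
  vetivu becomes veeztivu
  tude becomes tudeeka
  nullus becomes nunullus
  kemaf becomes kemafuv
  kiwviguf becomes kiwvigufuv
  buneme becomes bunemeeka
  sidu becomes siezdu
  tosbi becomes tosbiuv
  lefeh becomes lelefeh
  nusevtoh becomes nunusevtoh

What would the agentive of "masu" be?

kiwviguf and vetivu both have last vowel 'u' yet inflect differently (kiwvigufuv, veeztivu), so the last vowel is not what conditions the rule; the final letter is.
"masu" ends in -u. The stems ending in -u (vetivu → veeztivu, sidu → siezdu, gervu → geezrvu) insert -ez- after the first vowel.
The other patterns: stems ending in -e add -eka; stems ending in -f or -i add -uv; stems ending in -h or -s repeat the first consonant+vowel as a prefix.
So masu → maezsu.

maezsu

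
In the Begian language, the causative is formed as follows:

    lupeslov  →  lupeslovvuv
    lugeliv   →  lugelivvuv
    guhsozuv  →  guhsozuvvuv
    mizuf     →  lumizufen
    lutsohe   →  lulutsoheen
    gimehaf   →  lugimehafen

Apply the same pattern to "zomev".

"zomev" ends in -v. The stems ending in -v (lupeslov → lupeslovvuv, lugeliv → lugelivvuv, guhsozuv → guhsozuvvuv) double the final consonant and add -uv.
The other pattern: stems ending in -e or -f add lu- … -en around the stem.
So zomev → zomevvuv.

zomevvuv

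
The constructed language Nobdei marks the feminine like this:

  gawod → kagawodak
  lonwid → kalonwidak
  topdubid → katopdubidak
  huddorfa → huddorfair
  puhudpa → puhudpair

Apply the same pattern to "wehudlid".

kawehudlidak

topdubid and huddorfa both have 3 vowels yet inflect differently (katopdubidak, huddorfair), so the number of vowels is not what conditions the rule; whether the stem ends in a vowel or a consonant is.
"wehudlid" ends in a consonant. The stems ending in a consonant (gawod → kagawodak, lonwid → kalonwidak, topdubid → katopdubidak) add ka- … -ak around the stem.
The other pattern: stems ending in a vowel add -ir.
So wehudlid → kawehudlidak.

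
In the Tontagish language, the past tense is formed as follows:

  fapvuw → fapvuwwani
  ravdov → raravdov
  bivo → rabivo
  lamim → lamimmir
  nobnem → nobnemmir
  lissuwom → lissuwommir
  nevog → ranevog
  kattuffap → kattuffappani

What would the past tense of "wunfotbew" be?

lissuwom and bivo both have last vowel 'o' yet inflect differently (lissuwommir, rabivo), so the last vowel is not what conditions the rule; the final letter is.
"wunfotbew" ends in -w. The one such stem in the data (fapvuw → fapvuwwani) doubles the final consonant and adds -ani (as does kattuffap), so the same rule applies.
The other patterns: stems ending in -m double the final consonant and add -ir; stems ending in -g, -o or -v add the prefix ra-.
So wunfotbew → wunfotbewwani.

wunfotbewwani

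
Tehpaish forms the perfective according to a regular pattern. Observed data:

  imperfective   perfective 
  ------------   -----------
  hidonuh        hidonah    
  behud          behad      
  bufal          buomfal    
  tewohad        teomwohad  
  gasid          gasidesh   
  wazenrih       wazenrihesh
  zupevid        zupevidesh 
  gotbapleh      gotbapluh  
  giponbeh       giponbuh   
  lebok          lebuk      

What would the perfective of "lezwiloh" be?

lezwiluh

behud and tewohad both end in -d yet inflect differently (behad, teomwohad), so the final letter is not what conditions the rule; the last vowel is.
"lezwiloh" has last vowel 'o'. The one such stem in the data (lebok → lebuk) changes the last vowel to 'u' (as do gotbapleh, giponbeh), so the same rule applies.
So lezwiloh → lezwiluh.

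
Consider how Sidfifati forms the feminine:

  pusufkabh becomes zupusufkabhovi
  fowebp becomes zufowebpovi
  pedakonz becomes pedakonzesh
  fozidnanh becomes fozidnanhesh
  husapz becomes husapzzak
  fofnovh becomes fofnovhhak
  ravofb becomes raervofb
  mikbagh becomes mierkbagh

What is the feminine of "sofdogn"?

soerfdogn

pusufkabh and fozidnanh both end in -h yet inflect differently (zupusufkabhovi, fozidnanhesh), so the final letter is not what conditions the rule; the second-to-last letter is.
"sofdogn" has second-to-last letter 'g'. The one such stem in the data (mikbagh → mierkbagh) inserts -er- after the first vowel (as does ravofb), so the same rule applies.
So sofdogn → soerfdogn.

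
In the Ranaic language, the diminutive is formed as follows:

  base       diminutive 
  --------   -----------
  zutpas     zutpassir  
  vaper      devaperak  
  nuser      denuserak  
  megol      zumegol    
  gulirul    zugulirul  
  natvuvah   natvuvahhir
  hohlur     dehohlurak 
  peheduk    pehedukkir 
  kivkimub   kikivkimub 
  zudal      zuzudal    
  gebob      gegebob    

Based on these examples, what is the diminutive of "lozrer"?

delozrerak

gulirul and kivkimub both have last vowel 'u' yet inflect differently (zugulirul, kikivkimub), so the last vowel is not what conditions the rule; the final letter is.
"lozrer" ends in -r. The stems ending in -r (hohlur → dehohlurak, vaper → devaperak, nuser → denuserak) add de- … -ak around the stem.
The other patterns: stems ending in -l add the prefix zu-; stems ending in -b repeat the first consonant+vowel as a prefix; stems ending in -h, -k or -s double the final consonant and add -ir.
So lozrer → delozrerak.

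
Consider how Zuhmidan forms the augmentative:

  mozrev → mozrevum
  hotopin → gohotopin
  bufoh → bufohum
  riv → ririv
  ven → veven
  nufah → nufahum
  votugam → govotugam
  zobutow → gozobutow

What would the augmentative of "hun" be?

huhun

"hun" has 1 vowel. The stems with 1 vowel (riv → ririv, ven → veven) repeat the first consonant+vowel as a prefix.
So hun → huhun.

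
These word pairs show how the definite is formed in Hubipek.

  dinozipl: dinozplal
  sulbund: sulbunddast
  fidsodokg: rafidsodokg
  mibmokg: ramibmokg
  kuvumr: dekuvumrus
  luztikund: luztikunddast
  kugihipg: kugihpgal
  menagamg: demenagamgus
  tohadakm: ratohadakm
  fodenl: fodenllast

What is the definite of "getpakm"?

ragetpakm

mibmokg and menagamg both end in -g yet inflect differently (ramibmokg, demenagamgus), so the final letter is not what conditions the rule; the second-to-last letter is.
"getpakm" has second-to-last letter 'k'. The stems whose second-to-last letter is 'k' (mibmokg → ramibmokg, tohadakm → ratohadakm, fidsodokg → rafidsodokg) add the prefix ra-.
So getpakm → ragetpakm.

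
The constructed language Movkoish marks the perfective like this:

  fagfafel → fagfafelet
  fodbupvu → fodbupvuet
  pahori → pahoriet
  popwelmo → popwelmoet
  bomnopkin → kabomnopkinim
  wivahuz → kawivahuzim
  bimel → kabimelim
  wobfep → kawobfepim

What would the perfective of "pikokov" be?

pikokovet

fagfafel and bimel both end in -l yet inflect differently (fagfafelet, kabimelim), so the final letter is not what conditions the rule; the first letter is.
"pikokov" begins with p-. The stems beginning with p- (pahori → pahoriet, popwelmo → popwelmoet) add -et.
So pikokov → pikokovet.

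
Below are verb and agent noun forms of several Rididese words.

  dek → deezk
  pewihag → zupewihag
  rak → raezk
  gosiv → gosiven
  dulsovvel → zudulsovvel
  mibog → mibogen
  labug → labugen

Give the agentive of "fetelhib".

mibog and pewihag both end in -g yet inflect differently (mibogen, zupewihag), so the final letter is not what conditions the rule; the number of vowels is.
"fetelhib" has 3 vowels. The stems with 3 vowels (pewihag → zupewihag, dulsovvel → zudulsovvel) add the prefix zu-.
The other patterns: stems with 1 vowel insert -ez- after the first vowel; stems with 2 vowels add -en.
So fetelhib → zufetelhib.

zufetelhib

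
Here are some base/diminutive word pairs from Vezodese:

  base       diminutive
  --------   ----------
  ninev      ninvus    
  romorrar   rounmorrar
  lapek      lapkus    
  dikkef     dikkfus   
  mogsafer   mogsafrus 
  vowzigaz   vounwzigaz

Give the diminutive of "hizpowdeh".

"hizpowdeh" has last vowel 'e'. The stems whose last vowel is 'e' (lapek → lapkus, ninev → ninvus, mogsafer → mogsafrus) delete the last vowel and add -us.
The other pattern: stems whose last vowel is 'a' insert -un- after the first vowel.
So hizpowdeh → hizpowdhus.

hizpowdhus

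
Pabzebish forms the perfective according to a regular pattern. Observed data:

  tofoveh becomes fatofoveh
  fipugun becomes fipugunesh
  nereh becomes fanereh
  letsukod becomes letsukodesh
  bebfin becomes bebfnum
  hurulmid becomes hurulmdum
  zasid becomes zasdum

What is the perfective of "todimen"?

zasid and letsukod both end in -d yet inflect differently (zasdum, letsukodesh), so the final letter is not what conditions the rule; the last vowel is.
"todimen" has last vowel 'e'. The stems whose last vowel is 'e' (nereh → fanereh, tofoveh → fatofoveh) add the prefix fa-.
So todimen → fatodimen.

fatodimen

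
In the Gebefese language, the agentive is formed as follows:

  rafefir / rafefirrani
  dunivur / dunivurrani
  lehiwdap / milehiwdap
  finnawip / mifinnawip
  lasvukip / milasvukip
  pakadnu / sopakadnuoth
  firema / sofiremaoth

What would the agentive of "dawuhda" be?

rafefir and finnawip both have last vowel 'i' yet inflect differently (rafefirrani, mifinnawip), so the last vowel is not what conditions the rule; the final letter is.
"dawuhda" ends in -a. The one such stem in the data (firema → sofiremaoth) adds so- … -oth around the stem, so the same rule applies.
So dawuhda → sodawuhdaoth.

sodawuhdaoth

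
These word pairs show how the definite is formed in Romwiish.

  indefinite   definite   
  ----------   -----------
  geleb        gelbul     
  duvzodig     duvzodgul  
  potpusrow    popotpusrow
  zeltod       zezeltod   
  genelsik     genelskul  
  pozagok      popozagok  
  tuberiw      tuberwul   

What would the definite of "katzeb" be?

katzbul

potpusrow and tuberiw both end in -w yet inflect differently (popotpusrow, tuberwul), so the final letter is not what conditions the rule; the last vowel is.
"katzeb" has last vowel 'e'. The one such stem in the data (geleb → gelbul) deletes the last vowel and adds -ul (as do tuberiw, duvzodig), so the same rule applies.
So katzeb → katzbul.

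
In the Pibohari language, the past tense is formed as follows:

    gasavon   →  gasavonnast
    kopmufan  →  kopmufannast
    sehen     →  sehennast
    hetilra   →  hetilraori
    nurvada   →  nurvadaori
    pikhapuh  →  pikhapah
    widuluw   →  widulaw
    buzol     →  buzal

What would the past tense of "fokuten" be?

kopmufan and hetilra both have last vowel 'a' yet inflect differently (kopmufannast, hetilraori), so the last vowel is not what conditions the rule; the final letter is.
"fokuten" ends in -n. The stems ending in -n (gasavon → gasavonnast, kopmufan → kopmufannast, sehen → sehennast) double the final consonant and add -ast.
So fokuten → fokutennast.

fokutennast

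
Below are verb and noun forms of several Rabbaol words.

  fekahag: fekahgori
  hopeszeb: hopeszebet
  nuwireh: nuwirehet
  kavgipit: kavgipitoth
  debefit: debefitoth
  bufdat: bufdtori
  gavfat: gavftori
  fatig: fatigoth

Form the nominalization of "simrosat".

fekahag and fatig both end in -g yet inflect differently (fekahgori, fatigoth), so the final letter is not what conditions the rule; the last vowel is.
"simrosat" has last vowel 'a'. The stems whose last vowel is 'a' (gavfat → gavftori, bufdat → bufdtori, fekahag → fekahgori) delete the last vowel and add -ori.
The other patterns: stems whose last vowel is 'i' add -oth; stems whose last vowel is 'e' add -et.
So simrosat → simrostori.

simrostori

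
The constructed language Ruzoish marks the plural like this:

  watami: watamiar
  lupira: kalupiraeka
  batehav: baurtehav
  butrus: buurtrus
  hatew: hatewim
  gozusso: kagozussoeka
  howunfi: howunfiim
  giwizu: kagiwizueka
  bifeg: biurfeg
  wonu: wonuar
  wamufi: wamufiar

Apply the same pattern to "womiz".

womizar

howunfi and watami both end in -i yet inflect differently (howunfiim, watamiar), so the final letter is not what conditions the rule; the first letter is.
"womiz" begins with w-. The stems beginning with w- (watami → watamiar, wonu → wonuar, wamufi → wamufiar) add -ar.
The other patterns: stems beginning with b- insert -ur- after the first vowel; stems beginning with h- add -im; stems beginning with g- or l- add ka- … -eka around the stem.
So womiz → womizar.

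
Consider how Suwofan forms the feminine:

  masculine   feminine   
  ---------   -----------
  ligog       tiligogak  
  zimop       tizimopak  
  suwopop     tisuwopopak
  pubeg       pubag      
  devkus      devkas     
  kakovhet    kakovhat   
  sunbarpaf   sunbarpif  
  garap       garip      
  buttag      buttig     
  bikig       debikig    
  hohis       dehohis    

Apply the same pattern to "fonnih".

ligog and pubeg both end in -g yet inflect differently (tiligogak, pubag), so the final letter is not what conditions the rule; the last vowel is.
"fonnih" has last vowel 'i'. The stems whose last vowel is 'i' (bikig → debikig, hohis → dehohis) add the prefix de-.
So fonnih → defonnih.

defonnih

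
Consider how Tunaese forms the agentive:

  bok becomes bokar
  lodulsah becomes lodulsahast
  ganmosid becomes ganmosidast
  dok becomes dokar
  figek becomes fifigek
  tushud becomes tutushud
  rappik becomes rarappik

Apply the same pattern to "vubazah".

dok and figek both end in -k yet inflect differently (dokar, fifigek), so the final letter is not what conditions the rule; the number of vowels is.
"vubazah" has 3 vowels. The stems with 3 vowels (ganmosid → ganmosidast, lodulsah → lodulsahast) add -ast.
The other patterns: stems with 1 vowel add -ar; stems with 2 vowels repeat the first consonant+vowel as a prefix.
So vubazah → vubazahast.

vubazahast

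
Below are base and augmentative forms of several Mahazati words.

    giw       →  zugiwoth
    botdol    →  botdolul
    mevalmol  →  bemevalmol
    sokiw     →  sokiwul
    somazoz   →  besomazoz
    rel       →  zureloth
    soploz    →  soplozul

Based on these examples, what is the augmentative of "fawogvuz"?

rel and botdol both end in -l yet inflect differently (zureloth, botdolul), so the final letter is not what conditions the rule; the number of vowels is.
"fawogvuz" has 3 vowels. The stems with 3 vowels (mevalmol → bemevalmol, somazoz → besomazoz) add the prefix be-.
So fawogvuz → befawogvuz.

befawogvuz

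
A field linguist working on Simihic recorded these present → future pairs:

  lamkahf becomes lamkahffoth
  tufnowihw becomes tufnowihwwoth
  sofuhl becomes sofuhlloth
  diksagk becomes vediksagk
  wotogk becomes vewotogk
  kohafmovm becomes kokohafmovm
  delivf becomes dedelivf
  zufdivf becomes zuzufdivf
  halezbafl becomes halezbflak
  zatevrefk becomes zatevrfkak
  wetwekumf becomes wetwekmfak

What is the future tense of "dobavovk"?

dodobavovk

lamkahf and delivf both end in -f yet inflect differently (lamkahffoth, dedelivf), so the final letter is not what conditions the rule; the second-to-last letter is.
"dobavovk" has second-to-last letter 'v'. The stems whose second-to-last letter is 'v' (kohafmovm → kokohafmovm, delivf → dedelivf, zufdivf → zuzufdivf) repeat the first consonant+vowel as a prefix.
So dobavovk → dodobavovk.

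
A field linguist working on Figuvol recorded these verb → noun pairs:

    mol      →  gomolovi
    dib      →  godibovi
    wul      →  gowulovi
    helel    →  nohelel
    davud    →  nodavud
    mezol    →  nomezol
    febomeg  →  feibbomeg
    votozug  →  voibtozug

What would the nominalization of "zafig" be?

nozafig

mol and helel both end in -l yet inflect differently (gomolovi, nohelel), so the final letter is not what conditions the rule; the number of vowels is.
"zafig" has 2 vowels. The stems with 2 vowels (helel → nohelel, davud → nodavud, mezol → nomezol) add the prefix no-.
The other patterns: stems with 1 vowel add go- … -ovi around the stem; stems with 3 vowels insert -ib- after the first vowel.
So zafig → nozafig.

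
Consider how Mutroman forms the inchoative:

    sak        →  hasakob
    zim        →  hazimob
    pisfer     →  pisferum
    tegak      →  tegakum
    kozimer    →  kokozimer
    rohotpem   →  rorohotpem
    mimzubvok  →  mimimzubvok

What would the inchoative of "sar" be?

sak and tegak both end in -k yet inflect differently (hasakob, tegakum), so the final letter is not what conditions the rule; the number of vowels is.
"sar" has 1 vowel. The stems with 1 vowel (sak → hasakob, zim → hazimob) add ha- … -ob around the stem.
The other patterns: stems with 2 vowels add -um; stems with 3 vowels repeat the first consonant+vowel as a prefix.
So sar → hasarob.

hasarob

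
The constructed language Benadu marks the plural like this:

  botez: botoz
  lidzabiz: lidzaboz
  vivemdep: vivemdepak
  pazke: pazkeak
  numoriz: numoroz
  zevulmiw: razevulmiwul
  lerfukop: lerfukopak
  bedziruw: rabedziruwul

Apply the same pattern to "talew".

"talew" ends in -w. The stems ending in -w (zevulmiw → razevulmiwul, bedziruw → rabedziruwul) add ra- … -ul around the stem.
The other patterns: stems ending in -z change the last vowel to 'o'; stems ending in -e or -p add -ak.
So talew → ratalewul.

ratalewul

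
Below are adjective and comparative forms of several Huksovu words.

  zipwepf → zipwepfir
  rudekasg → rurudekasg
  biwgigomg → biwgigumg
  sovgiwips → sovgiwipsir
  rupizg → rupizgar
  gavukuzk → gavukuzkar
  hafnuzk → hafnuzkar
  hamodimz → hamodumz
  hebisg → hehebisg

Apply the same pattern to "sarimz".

"sarimz" has second-to-last letter 'm'. The stems whose second-to-last letter is 'm' (biwgigomg → biwgigumg, hamodimz → hamodumz) change the last vowel to 'u'.
So sarimz → sarumz.

sarumz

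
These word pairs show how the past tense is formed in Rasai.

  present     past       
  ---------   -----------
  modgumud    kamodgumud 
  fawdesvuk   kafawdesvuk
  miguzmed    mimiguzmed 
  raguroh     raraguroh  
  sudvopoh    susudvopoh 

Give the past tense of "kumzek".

kukumzek

modgumud and miguzmed both end in -d yet inflect differently (kamodgumud, mimiguzmed), so the final letter is not what conditions the rule; the last vowel is.
"kumzek" has last vowel 'e'. The one such stem in the data (miguzmed → mimiguzmed) repeats the first consonant+vowel as a prefix (as do raguroh, sudvopoh), so the same rule applies.
The other pattern: stems whose last vowel is 'u' add the prefix ka-.
So kumzek → kukumzek.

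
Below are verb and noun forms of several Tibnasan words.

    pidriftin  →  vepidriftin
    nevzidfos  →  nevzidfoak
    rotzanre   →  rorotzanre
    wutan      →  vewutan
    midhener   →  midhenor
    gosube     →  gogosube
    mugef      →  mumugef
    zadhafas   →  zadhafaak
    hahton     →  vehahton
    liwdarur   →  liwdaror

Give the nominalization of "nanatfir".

nanatfor

wutan and zadhafas both have last vowel 'a' yet inflect differently (vewutan, zadhafaak), so the last vowel is not what conditions the rule; the final letter is.
"nanatfir" ends in -r. The stems ending in -r (liwdarur → liwdaror, midhener → midhenor) change the last vowel to 'o'.
So nanatfir → nanatfor.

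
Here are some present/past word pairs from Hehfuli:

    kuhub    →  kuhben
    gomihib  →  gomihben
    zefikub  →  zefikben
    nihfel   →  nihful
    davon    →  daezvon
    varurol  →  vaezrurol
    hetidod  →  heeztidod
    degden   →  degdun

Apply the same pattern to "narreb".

"narreb" has last vowel 'e'. The stems whose last vowel is 'e' (degden → degdun, nihfel → nihful) change the last vowel to 'u'.
So narreb → narrub.

narrub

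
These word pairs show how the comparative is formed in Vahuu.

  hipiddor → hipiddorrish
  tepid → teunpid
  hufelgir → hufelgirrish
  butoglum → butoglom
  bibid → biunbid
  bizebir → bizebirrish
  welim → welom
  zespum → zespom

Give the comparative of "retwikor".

retwikorrish

"retwikor" ends in -r. The stems ending in -r (hufelgir → hufelgirrish, bizebir → bizebirrish, hipiddor → hipiddorrish) double the final consonant and add -ish.
So retwikor → retwikorrish.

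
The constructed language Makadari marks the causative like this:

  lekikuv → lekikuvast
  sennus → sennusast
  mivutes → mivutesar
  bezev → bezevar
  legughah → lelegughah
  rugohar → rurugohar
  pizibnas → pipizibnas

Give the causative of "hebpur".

sennus and mivutes both end in -s yet inflect differently (sennusast, mivutesar), so the final letter is not what conditions the rule; the last vowel is.
"hebpur" has last vowel 'u'. The stems whose last vowel is 'u' (lekikuv → lekikuvast, sennus → sennusast) add -ast.
So hebpur → hebpurast.

hebpurast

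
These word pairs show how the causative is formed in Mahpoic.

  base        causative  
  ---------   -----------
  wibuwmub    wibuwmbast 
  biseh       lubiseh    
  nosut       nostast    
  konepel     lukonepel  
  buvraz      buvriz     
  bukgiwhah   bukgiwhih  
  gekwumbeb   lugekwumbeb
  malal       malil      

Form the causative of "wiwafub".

wiwafbast

bukgiwhah and biseh both end in -h yet inflect differently (bukgiwhih, lubiseh), so the final letter is not what conditions the rule; the last vowel is.
"wiwafub" has last vowel 'u'. The stems whose last vowel is 'u' (wibuwmub → wibuwmbast, nosut → nostast) delete the last vowel and add -ast.
The other patterns: stems whose last vowel is 'a' change the last vowel to 'i'; stems whose last vowel is 'e' add the prefix lu-.
So wiwafub → wiwafbast.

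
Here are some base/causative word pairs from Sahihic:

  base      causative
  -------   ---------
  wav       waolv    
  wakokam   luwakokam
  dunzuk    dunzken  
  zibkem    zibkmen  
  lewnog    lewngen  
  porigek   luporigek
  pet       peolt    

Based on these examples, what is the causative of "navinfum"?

"navinfum" has 3 vowels. The stems with 3 vowels (porigek → luporigek, wakokam → luwakokam) add the prefix lu-.
The other patterns: stems with 1 vowel insert -ol- after the first vowel; stems with 2 vowels delete the last vowel and add -en.
So navinfum → lunavinfum.

lunavinfum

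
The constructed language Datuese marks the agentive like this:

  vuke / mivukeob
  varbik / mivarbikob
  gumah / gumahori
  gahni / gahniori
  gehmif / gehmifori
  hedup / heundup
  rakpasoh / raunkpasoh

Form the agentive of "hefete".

"hefete" begins with h-. The one such stem in the data (hedup → heundup) inserts -un- after the first vowel (as does rakpasoh), so the same rule applies.
So hefete → heunfete.

heunfete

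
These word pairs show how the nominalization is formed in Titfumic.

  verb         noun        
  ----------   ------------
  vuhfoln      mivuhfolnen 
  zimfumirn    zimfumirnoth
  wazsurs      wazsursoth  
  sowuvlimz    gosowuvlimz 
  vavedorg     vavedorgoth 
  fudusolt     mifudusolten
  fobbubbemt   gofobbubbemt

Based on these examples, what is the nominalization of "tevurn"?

zimfumirn and vuhfoln both end in -n yet inflect differently (zimfumirnoth, mivuhfolnen), so the final letter is not what conditions the rule; the second-to-last letter is.
"tevurn" has second-to-last letter 'r'. The stems whose second-to-last letter is 'r' (vavedorg → vavedorgoth, zimfumirn → zimfumirnoth, wazsurs → wazsursoth) add -oth.
So tevurn → tevurnoth.

tevurnoth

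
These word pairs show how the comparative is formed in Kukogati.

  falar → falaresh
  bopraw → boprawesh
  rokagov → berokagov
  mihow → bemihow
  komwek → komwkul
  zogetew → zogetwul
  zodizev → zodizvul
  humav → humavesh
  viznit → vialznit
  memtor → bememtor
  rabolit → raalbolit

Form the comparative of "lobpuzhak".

lobpuzhakesh

zodizev and humav both end in -v yet inflect differently (zodizvul, humavesh), so the final letter is not what conditions the rule; the last vowel is.
"lobpuzhak" has last vowel 'a'. The stems whose last vowel is 'a' (humav → humavesh, bopraw → boprawesh, falar → falaresh) add -esh.
The other patterns: stems whose last vowel is 'e' delete the last vowel and add -ul; stems whose last vowel is 'i' insert -al- after the first vowel; stems whose last vowel is 'o' add the prefix be-.
So lobpuzhak → lobpuzhakesh.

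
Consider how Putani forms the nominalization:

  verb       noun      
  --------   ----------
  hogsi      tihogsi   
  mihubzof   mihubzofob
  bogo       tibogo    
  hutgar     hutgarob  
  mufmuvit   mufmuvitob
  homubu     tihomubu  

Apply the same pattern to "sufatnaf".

bogo and mihubzof both have last vowel 'o' yet inflect differently (tibogo, mihubzofob), so the last vowel is not what conditions the rule; whether the stem ends in a vowel or a consonant is.
"sufatnaf" ends in a consonant. The stems ending in a consonant (hutgar → hutgarob, mihubzof → mihubzofob, mufmuvit → mufmuvitob) add -ob.
The other pattern: stems ending in a vowel add the prefix ti-.
So sufatnaf → sufatnafob.

sufatnafob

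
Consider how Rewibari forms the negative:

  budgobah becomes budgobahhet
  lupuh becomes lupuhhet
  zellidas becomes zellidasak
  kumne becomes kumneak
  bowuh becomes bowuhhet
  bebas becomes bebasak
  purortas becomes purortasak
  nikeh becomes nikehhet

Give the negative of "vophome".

"vophome" ends in -e. The one such stem in the data (kumne → kumneak) adds -ak, so the same rule applies.
The other pattern: stems ending in -h double the final consonant and add -et.
So vophome → vophomeak.

vophomeak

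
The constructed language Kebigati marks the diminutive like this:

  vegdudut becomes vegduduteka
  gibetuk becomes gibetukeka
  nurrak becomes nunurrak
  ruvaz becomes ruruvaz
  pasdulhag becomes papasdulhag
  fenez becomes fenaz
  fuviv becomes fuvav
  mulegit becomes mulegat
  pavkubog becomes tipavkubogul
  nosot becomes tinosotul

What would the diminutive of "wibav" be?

wiwibav

gibetuk and nurrak both end in -k yet inflect differently (gibetukeka, nunurrak), so the final letter is not what conditions the rule; the last vowel is.
"wibav" has last vowel 'a'. The stems whose last vowel is 'a' (nurrak → nunurrak, ruvaz → ruruvaz, pasdulhag → papasdulhag) repeat the first consonant+vowel as a prefix.
So wibav → wiwibav.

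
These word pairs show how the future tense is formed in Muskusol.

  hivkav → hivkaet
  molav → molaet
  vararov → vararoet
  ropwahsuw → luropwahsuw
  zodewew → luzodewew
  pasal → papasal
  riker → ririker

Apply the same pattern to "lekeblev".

lekebleet

"lekeblev" ends in -v. The stems ending in -v (hivkav → hivkaet, molav → molaet, vararov → vararoet) drop the final letter and add -et.
The other patterns: stems ending in -w add the prefix lu-; stems ending in -l or -r repeat the first consonant+vowel as a prefix.
So lekeblev → lekebleet.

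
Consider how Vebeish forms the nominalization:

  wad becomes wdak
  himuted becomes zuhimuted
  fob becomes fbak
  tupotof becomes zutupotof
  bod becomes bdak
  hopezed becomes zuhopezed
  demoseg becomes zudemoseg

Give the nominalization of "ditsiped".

hopezed and wad both end in -d yet inflect differently (zuhopezed, wdak), so the final letter is not what conditions the rule; the number of vowels is.
"ditsiped" has 3 vowels. The stems with 3 vowels (tupotof → zutupotof, hopezed → zuhopezed, himuted → zuhimuted) add the prefix zu-.
So ditsiped → zuditsiped.

zuditsiped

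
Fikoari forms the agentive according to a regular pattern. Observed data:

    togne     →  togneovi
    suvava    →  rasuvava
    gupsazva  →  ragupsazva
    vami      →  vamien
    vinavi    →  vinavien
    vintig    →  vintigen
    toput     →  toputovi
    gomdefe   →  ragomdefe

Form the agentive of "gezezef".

togne and gomdefe both end in -e yet inflect differently (togneovi, ragomdefe), so the final letter is not what conditions the rule; the first letter is.
"gezezef" begins with g-. The stems beginning with g- (gupsazva → ragupsazva, gomdefe → ragomdefe) add the prefix ra-.
The other patterns: stems beginning with v- add -en; stems beginning with t- add -ovi.
So gezezef → ragezezef.

ragezezef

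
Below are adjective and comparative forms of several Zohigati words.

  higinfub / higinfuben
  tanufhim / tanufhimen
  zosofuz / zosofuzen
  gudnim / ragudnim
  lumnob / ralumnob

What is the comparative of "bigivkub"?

tanufhim and gudnim both end in -m yet inflect differently (tanufhimen, ragudnim), so the final letter is not what conditions the rule; the number of vowels is.
"bigivkub" has 3 vowels. The stems with 3 vowels (higinfub → higinfuben, tanufhim → tanufhimen, zosofuz → zosofuzen) add -en.
So bigivkub → bigivkuben.

bigivkuben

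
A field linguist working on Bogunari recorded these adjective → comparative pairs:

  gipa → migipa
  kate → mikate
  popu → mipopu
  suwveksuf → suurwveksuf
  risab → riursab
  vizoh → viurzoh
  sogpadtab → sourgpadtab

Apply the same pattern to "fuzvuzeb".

popu and suwveksuf both have last vowel 'u' yet inflect differently (mipopu, suurwveksuf), so the last vowel is not what conditions the rule; whether the stem ends in a vowel or a consonant is.
"fuzvuzeb" ends in a consonant. The stems ending in a consonant (suwveksuf → suurwveksuf, risab → riursab, vizoh → viurzoh) insert -ur- after the first vowel.
So fuzvuzeb → fuurzvuzeb.

fuurzvuzeb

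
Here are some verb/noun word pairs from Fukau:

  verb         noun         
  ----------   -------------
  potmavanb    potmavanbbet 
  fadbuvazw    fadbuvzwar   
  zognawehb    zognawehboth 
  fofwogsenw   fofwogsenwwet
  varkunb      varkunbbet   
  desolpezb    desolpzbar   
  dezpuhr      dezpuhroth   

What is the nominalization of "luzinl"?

luzinllet

"luzinl" has second-to-last letter 'n'. The stems whose second-to-last letter is 'n' (fofwogsenw → fofwogsenwwet, potmavanb → potmavanbbet, varkunb → varkunbbet) double the final consonant and add -et.
So luzinl → luzinllet.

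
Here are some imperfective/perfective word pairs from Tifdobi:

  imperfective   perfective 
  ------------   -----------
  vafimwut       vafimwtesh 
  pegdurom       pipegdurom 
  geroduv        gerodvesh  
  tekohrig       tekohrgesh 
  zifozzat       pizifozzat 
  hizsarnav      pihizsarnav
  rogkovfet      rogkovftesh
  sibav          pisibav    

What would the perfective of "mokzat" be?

zifozzat and vafimwut both end in -t yet inflect differently (pizifozzat, vafimwtesh), so the final letter is not what conditions the rule; the last vowel is.
"mokzat" has last vowel 'a'. The stems whose last vowel is 'a' (hizsarnav → pihizsarnav, sibav → pisibav, zifozzat → pizifozzat) add the prefix pi-.
The other pattern: stems whose last vowel is 'e', 'i' or 'u' delete the last vowel and add -esh.
So mokzat → pimokzat.

pimokzat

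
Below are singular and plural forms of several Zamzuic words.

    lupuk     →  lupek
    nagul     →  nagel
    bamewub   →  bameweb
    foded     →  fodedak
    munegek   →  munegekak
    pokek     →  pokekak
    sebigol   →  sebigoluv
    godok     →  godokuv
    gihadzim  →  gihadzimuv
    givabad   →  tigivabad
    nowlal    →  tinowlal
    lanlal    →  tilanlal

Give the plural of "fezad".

"fezad" has last vowel 'a'. The stems whose last vowel is 'a' (givabad → tigivabad, nowlal → tinowlal, lanlal → tilanlal) add the prefix ti-.
The other patterns: stems whose last vowel is 'u' change the last vowel to 'e'; stems whose last vowel is 'e' add -ak; stems whose last vowel is 'i' or 'o' add -uv.
So fezad → tifezad.

tifezad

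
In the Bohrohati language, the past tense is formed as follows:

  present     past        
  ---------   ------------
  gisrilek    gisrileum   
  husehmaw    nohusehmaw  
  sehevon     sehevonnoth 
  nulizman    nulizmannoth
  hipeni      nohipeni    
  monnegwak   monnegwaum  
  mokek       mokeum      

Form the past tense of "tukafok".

"tukafok" ends in -k. The stems ending in -k (mokek → mokeum, gisrilek → gisrileum, monnegwak → monnegwaum) drop the final letter and add -um.
The other patterns: stems ending in -n double the final consonant and add -oth; stems ending in -i or -w add the prefix no-.
So tukafok → tukafoum.

tukafoum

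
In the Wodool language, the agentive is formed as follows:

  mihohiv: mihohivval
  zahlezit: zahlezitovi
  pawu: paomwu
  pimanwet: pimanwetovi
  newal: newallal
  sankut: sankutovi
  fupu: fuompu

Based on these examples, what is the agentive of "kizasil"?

sankut and pawu both have last vowel 'u' yet inflect differently (sankutovi, paomwu), so the last vowel is not what conditions the rule; the final letter is.
"kizasil" ends in -l. The one such stem in the data (newal → newallal) doubles the final consonant and adds -al (as does mihohiv), so the same rule applies.
So kizasil → kizasillal.

kizasillal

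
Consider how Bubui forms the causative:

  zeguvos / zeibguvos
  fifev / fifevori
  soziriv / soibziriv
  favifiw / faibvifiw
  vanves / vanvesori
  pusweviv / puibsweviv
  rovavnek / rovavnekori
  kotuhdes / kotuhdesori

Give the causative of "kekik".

"kekik" has last vowel 'i'. The stems whose last vowel is 'i' (pusweviv → puibsweviv, favifiw → faibvifiw, soziriv → soibziriv) insert -ib- after the first vowel.
The other pattern: stems whose last vowel is 'e' add -ori.
So kekik → keibkik.

keibkik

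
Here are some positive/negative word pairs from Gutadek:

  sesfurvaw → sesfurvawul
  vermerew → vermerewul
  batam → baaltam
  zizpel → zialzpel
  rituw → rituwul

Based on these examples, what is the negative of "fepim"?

zizpel and vermerew both have last vowel 'e' yet inflect differently (zialzpel, vermerewul), so the last vowel is not what conditions the rule; the final letter is.
"fepim" ends in -m. The one such stem in the data (batam → baaltam) inserts -al- after the first vowel (as does zizpel), so the same rule applies.
The other pattern: stems ending in -w add -ul.
So fepim → fealpim.

fealpim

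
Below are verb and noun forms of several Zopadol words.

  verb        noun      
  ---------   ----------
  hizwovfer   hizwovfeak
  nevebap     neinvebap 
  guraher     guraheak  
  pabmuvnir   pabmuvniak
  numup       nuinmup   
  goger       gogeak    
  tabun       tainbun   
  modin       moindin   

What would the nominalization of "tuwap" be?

"tuwap" ends in -p. The stems ending in -p (nevebap → neinvebap, numup → nuinmup) insert -in- after the first vowel.
The other pattern: stems ending in -r drop the final letter and add -ak.
So tuwap → tuinwap.

tuinwap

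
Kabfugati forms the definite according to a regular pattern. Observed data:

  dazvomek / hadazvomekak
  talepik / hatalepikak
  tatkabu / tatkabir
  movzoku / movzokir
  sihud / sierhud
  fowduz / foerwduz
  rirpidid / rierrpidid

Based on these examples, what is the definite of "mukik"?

tatkabu and sihud both have last vowel 'u' yet inflect differently (tatkabir, sierhud), so the last vowel is not what conditions the rule; the final letter is.
"mukik" ends in -k. The stems ending in -k (dazvomek → hadazvomekak, talepik → hatalepikak) add ha- … -ak around the stem.
The other patterns: stems ending in -u drop the final letter and add -ir; stems ending in -d or -z insert -er- after the first vowel.
So mukik → hamukikak.

hamukikak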